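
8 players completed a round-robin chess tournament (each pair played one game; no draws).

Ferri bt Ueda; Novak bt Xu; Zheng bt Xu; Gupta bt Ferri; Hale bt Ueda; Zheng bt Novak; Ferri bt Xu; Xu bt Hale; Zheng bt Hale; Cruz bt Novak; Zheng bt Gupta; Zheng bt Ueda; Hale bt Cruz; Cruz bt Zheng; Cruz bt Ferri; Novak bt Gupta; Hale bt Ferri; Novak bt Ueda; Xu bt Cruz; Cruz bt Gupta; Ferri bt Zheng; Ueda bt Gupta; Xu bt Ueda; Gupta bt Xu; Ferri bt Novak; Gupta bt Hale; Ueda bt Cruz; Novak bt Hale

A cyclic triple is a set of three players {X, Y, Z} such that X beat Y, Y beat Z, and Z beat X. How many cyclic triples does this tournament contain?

18

Win totals: Ferri 4, Hale 3, Cruz 4, Zheng 5, Novak 4, Ueda 2, Gupta 3, Xu 3.
A player with w wins dominates both others in C(w,2) triples; summing gives 6 + 3 + 6 + 10 + 6 + 1 + 3 + 3 = 38 transitive triples.
Total triples C(8,3) = 56, so cyclic triples = 56 − 38 = 18.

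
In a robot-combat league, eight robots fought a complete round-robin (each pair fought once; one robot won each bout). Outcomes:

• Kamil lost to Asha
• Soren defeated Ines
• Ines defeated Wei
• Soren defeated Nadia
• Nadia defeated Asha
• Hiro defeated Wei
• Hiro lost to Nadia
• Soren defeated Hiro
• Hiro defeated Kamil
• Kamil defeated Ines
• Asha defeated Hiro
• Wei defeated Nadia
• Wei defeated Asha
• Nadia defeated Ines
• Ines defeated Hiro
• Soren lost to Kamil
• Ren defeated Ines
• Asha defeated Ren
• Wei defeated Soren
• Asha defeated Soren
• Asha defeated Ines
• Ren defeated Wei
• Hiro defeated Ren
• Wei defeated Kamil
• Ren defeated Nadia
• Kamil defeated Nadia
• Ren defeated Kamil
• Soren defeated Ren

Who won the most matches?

Win totals: Nadia 3, Kamil 3, Soren 4, Wei 4, Asha 5, Ines 2, Hiro 3, Ren 4.
Asha leads with 5 wins (next highest: 4).

Asha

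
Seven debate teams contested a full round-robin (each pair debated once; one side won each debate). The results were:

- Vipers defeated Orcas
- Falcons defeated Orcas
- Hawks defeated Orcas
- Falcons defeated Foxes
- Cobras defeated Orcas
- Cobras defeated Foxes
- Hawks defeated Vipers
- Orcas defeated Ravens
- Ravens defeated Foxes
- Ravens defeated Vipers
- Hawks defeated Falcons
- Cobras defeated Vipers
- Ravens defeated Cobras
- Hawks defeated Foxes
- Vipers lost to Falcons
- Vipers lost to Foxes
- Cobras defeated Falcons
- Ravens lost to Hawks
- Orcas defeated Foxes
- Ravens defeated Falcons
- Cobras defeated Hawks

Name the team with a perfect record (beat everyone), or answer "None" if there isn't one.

Highest win total is Hawks with 5 (out of 6 possible).
Hawks lost to Cobras, so no team went undefeated.

None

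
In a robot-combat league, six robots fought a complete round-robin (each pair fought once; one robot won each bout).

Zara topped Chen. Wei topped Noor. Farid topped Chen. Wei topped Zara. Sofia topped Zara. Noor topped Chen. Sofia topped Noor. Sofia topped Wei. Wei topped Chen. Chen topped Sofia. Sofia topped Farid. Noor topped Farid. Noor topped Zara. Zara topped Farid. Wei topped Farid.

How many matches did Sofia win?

Sofia's results: beat Noor, Wei, Zara, Farid; lost to Chen.
That is 4 wins.

4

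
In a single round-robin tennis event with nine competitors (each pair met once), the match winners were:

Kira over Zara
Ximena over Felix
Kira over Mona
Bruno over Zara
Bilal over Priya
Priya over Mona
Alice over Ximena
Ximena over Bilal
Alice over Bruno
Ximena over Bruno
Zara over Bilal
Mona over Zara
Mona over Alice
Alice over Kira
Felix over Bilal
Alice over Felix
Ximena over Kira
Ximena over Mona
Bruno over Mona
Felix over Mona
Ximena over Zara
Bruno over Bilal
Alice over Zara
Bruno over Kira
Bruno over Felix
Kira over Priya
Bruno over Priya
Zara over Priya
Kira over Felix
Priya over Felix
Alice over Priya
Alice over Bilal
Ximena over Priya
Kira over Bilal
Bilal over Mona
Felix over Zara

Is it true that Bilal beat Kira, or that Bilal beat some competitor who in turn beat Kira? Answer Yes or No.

No

Bilal did not beat Kira directly.
Bilal beat Priya, Mona, but each of them lost to Kira. No two-step path.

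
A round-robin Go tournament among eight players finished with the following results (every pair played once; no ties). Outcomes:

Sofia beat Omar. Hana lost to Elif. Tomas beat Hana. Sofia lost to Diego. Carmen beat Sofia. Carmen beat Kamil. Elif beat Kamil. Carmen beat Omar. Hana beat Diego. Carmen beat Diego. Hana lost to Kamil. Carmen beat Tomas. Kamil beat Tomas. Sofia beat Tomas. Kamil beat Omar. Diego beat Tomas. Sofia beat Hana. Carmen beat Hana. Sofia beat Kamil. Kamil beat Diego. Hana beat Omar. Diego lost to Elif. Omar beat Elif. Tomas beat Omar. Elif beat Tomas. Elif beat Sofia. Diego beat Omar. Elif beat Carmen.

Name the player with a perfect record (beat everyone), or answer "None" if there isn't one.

None

Highest win total is Elif with 6 (out of 7 possible).
Elif lost to Omar, so no player went undefeated.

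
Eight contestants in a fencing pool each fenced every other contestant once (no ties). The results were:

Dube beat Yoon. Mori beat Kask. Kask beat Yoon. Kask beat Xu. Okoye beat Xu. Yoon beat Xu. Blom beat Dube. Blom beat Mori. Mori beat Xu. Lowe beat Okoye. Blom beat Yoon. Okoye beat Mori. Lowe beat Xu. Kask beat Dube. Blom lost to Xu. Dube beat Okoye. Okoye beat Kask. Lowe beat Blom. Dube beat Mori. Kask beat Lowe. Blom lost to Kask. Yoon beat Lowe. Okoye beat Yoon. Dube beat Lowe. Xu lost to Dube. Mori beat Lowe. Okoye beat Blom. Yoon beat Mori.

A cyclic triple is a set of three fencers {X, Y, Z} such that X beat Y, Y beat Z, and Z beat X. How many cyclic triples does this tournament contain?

Win totals: Okoye 5, Lowe 3, Mori 3, Yoon 3, Xu 1, Kask 5, Dube 5, Blom 3.
A fencer with w wins dominates both others in C(w,2) triples; summing gives 10 + 3 + 3 + 3 + 0 + 10 + 10 + 3 = 42 transitive triples.
Total triples C(8,3) = 56, so cyclic triples = 56 − 42 = 14.

14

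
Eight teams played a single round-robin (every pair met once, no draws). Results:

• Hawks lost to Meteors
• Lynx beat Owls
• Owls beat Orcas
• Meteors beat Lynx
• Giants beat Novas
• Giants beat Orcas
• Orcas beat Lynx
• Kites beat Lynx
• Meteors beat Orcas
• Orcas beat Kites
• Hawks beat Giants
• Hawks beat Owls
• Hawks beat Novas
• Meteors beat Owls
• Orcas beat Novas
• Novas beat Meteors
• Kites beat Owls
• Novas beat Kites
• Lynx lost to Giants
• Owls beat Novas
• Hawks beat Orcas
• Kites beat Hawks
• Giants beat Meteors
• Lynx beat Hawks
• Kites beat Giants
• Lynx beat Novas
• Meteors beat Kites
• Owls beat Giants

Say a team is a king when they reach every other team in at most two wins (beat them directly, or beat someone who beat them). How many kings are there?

Hawks reaches everyone (king).
Kites reaches everyone (king).
Owls cannot reach Hawks in two steps.
Orcas reaches everyone (king).
Meteors reaches everyone (king).
Novas reaches everyone (king).
Giants reaches everyone (king).
Lynx reaches everyone (king).
Kings: Hawks, Kites, Orcas, Meteors, Novas, Giants, Lynx — 7.

7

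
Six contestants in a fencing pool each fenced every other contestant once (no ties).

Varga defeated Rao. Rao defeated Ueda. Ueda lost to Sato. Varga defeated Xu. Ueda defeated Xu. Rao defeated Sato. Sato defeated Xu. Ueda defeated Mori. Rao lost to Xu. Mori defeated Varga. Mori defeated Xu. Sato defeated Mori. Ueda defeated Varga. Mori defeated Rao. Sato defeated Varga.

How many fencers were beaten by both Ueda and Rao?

Ueda beat: Varga, Xu, Mori.
Rao beat: Sato, Ueda.
No one was beaten by both.

0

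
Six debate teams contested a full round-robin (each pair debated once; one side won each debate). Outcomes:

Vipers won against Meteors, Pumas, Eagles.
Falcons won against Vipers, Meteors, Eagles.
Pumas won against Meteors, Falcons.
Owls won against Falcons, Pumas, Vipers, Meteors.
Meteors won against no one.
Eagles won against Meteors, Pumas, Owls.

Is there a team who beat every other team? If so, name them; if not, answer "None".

Highest win total is Owls with 4 (out of 5 possible).
Owls lost to Eagles, so no team went undefeated.

None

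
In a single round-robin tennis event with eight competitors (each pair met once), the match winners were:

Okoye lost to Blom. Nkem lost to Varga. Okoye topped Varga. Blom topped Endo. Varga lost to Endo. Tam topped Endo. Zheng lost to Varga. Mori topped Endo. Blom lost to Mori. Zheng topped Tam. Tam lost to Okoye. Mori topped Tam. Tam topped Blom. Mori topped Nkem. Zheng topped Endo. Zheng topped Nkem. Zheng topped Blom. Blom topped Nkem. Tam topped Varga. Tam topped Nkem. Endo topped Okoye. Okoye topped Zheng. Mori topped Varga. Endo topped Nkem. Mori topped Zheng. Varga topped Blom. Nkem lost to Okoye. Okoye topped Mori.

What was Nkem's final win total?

Nkem's results: beat no one; lost to Okoye, Zheng, Mori, Endo, Varga, Blom, Tam.
That is 0 wins.

0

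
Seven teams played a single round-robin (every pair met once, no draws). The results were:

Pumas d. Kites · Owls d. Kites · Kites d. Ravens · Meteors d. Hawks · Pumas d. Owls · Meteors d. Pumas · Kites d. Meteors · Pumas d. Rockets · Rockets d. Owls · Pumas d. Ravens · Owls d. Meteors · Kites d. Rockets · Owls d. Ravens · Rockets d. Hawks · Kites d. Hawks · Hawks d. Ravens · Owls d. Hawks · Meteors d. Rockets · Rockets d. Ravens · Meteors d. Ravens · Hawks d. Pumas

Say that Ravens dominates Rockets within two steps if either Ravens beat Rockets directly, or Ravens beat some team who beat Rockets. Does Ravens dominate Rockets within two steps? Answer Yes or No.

No

Ravens did not beat Rockets directly.
Ravens beat no one, so there is no intermediate team.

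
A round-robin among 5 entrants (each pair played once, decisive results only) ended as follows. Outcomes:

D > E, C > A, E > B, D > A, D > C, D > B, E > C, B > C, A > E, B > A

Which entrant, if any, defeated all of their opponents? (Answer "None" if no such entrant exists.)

D

D has 4 wins out of 4 opponents — a perfect record.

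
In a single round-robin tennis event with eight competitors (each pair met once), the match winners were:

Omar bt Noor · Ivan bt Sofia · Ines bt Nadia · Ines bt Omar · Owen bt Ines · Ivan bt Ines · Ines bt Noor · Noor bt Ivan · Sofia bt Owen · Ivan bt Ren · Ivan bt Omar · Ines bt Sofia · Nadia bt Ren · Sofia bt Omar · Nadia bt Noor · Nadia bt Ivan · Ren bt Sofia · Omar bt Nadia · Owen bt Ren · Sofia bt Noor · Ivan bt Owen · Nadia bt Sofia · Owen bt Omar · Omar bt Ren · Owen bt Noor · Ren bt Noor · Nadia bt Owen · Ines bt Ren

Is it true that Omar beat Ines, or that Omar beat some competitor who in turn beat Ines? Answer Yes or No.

No

Omar did not beat Ines directly.
Omar beat Noor, Nadia, Ren, but each of them lost to Ines. No two-step path.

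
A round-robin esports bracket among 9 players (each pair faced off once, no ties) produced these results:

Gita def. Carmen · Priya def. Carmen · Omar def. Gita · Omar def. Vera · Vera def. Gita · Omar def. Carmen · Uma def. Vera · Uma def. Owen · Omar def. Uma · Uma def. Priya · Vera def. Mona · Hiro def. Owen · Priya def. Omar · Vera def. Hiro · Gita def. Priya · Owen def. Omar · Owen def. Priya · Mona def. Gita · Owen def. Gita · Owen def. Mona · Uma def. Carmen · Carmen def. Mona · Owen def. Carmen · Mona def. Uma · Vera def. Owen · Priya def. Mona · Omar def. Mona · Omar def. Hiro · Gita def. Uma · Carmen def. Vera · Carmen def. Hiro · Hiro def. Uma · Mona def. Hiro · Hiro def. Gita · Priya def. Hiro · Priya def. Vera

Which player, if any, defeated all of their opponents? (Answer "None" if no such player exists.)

Highest win total is Omar with 6 (out of 8 possible).
Omar lost to Priya, Owen, so no player went undefeated.

None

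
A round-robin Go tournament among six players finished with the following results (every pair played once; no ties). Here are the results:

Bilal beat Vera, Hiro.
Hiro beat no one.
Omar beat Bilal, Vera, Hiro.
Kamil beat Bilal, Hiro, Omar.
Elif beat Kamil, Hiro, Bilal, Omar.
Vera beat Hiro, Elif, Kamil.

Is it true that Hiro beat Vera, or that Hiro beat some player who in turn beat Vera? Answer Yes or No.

No

Hiro did not beat Vera directly.
Hiro beat no one, so there is no intermediate player.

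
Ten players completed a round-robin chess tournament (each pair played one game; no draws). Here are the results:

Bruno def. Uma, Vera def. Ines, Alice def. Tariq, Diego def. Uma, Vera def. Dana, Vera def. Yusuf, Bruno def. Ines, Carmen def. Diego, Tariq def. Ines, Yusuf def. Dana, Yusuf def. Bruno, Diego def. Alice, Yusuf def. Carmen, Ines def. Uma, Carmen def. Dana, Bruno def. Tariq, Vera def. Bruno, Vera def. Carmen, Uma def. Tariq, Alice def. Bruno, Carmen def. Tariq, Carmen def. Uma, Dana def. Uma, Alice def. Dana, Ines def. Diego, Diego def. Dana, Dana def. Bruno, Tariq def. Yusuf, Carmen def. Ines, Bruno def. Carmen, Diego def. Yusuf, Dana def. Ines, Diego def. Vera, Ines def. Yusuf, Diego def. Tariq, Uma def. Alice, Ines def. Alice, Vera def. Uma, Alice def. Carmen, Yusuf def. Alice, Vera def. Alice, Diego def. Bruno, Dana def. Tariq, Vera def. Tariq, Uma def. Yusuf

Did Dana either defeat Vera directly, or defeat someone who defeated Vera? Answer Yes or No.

No

Dana did not beat Vera directly.
Dana beat Bruno, Uma, Tariq, Ines, but each of them lost to Vera. No two-step path.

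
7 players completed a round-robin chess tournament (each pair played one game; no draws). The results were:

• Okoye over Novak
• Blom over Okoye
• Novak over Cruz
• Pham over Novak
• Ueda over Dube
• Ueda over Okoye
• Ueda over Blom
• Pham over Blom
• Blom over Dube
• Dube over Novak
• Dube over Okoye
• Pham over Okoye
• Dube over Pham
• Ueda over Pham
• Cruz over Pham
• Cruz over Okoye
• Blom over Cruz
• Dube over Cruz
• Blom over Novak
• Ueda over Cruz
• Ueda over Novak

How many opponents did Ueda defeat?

6

Ueda's results: beat Okoye, Cruz, Dube, Pham, Blom, Novak; lost to no one.
That is 6 wins.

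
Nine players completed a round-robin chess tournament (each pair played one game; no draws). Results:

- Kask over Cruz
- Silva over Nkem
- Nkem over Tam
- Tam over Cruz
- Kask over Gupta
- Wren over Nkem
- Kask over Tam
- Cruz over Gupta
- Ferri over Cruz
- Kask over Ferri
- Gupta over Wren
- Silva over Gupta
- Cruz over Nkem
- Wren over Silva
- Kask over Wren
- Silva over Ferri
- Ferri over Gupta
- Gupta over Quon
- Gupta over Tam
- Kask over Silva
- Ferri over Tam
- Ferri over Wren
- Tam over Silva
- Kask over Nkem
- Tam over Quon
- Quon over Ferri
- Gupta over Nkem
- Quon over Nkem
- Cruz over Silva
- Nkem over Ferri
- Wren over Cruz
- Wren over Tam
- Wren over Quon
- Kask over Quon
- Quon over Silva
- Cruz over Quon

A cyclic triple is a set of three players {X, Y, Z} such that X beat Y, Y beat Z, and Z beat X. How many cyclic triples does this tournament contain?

18

Win totals: Nkem 2, Kask 8, Silva 3, Ferri 4, Tam 3, Wren 5, Quon 3, Gupta 4, Cruz 4.
A player with w wins dominates both others in C(w,2) triples; summing gives 1 + 28 + 3 + 6 + 3 + 10 + 3 + 6 + 6 = 66 transitive triples.
Total triples C(9,3) = 84, so cyclic triples = 84 − 66 = 18.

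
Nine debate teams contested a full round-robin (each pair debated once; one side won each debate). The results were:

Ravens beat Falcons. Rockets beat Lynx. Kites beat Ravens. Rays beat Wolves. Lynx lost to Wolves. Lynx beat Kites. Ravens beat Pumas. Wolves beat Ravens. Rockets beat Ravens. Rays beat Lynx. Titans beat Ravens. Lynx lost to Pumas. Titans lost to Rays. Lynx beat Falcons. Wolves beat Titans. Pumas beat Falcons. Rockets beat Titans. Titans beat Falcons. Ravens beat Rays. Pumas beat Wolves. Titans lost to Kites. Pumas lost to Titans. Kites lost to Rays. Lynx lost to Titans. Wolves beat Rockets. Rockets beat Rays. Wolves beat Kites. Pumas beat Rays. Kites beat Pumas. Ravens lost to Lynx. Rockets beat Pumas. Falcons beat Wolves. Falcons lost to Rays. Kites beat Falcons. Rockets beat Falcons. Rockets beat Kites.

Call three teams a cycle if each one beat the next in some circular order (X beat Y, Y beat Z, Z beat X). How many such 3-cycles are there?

Win totals: Lynx 3, Falcons 1, Rays 5, Kites 4, Ravens 3, Titans 4, Pumas 4, Rockets 7, Wolves 5.
A team with w wins dominates both others in C(w,2) triples; summing gives 3 + 0 + 10 + 6 + 3 + 6 + 6 + 21 + 10 = 65 transitive triples.
Total triples C(9,3) = 84, so cyclic triples = 84 − 65 = 19.

19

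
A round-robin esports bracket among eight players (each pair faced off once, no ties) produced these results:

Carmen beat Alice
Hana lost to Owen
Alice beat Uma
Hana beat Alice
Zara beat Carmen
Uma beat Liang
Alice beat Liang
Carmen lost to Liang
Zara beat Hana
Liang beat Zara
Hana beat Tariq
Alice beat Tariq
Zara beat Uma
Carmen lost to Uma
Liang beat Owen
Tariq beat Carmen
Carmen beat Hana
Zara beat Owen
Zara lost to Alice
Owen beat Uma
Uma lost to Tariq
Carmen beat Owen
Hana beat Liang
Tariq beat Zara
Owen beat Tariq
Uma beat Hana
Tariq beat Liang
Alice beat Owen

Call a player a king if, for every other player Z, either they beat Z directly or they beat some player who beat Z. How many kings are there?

8

Uma reaches everyone (king).
Zara reaches everyone (king).
Liang reaches everyone (king).
Hana reaches everyone (king).
Tariq reaches everyone (king).
Alice reaches everyone (king).
Carmen reaches everyone (king).
Owen reaches everyone (king).
Kings: Uma, Zara, Liang, Hana, Tariq, Alice, Carmen, Owen — 8.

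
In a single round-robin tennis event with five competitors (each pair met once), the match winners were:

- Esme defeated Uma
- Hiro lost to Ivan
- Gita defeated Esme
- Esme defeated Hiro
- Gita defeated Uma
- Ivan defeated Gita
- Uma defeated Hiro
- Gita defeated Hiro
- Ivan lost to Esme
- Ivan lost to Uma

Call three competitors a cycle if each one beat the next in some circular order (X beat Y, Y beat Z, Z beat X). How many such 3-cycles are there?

Of the C(5,3) = 10 triples, the cyclic ones are: {Ivan, Uma, Gita}; {Ivan, Gita, Esme}.
That is 2.

2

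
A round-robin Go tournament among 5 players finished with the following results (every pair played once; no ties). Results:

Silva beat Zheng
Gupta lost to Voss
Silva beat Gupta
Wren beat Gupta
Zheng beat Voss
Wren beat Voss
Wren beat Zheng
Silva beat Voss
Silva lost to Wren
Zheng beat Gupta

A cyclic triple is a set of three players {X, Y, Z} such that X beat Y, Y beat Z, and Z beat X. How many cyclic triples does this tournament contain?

Win totals: Zheng 2, Wren 4, Gupta 0, Silva 3, Voss 1.
A player with w wins dominates both others in C(w,2) triples; summing gives 1 + 6 + 0 + 3 + 0 = 10 transitive triples.
Total triples C(5,3) = 10, so cyclic triples = 10 − 10 = 0.

0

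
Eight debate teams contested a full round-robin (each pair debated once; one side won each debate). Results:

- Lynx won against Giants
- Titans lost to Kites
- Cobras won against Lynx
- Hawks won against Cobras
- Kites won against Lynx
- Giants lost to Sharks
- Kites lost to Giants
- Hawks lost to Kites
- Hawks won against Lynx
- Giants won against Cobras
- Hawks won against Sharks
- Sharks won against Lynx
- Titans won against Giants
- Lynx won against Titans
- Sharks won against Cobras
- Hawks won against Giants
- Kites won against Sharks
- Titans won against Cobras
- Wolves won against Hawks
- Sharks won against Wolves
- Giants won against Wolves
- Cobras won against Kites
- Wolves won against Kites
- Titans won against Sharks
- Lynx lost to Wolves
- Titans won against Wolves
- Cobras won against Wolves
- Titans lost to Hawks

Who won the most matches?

Win totals: Titans 4, Sharks 4, Kites 4, Wolves 3, Cobras 3, Hawks 5, Giants 3, Lynx 2.
Hawks leads with 5 wins (next highest: 4).

Hawks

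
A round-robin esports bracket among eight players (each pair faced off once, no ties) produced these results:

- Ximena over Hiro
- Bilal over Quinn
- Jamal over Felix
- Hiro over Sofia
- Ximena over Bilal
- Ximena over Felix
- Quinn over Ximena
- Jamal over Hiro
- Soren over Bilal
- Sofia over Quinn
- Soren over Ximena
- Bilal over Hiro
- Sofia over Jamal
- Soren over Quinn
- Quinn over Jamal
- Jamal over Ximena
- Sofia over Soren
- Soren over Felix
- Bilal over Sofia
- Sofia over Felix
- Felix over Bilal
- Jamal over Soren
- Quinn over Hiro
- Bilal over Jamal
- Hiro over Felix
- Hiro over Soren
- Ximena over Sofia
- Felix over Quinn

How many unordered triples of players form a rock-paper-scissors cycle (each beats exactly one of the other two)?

19

Win totals: Sofia 4, Soren 4, Jamal 4, Bilal 4, Quinn 3, Hiro 3, Ximena 4, Felix 2.
A player with w wins dominates both others in C(w,2) triples; summing gives 6 + 6 + 6 + 6 + 3 + 3 + 6 + 1 = 37 transitive triples.
Total triples C(8,3) = 56, so cyclic triples = 56 − 37 = 19.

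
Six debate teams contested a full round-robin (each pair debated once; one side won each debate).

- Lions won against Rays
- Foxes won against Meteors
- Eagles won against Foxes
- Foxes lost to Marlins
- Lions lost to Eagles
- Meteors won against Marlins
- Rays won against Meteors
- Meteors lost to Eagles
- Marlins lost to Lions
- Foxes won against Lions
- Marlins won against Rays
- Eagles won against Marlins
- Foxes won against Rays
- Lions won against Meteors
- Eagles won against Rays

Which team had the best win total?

Eagles

Win totals: Lions 3, Eagles 5, Meteors 1, Marlins 2, Rays 1, Foxes 3.
Eagles leads with 5 wins (next highest: 3).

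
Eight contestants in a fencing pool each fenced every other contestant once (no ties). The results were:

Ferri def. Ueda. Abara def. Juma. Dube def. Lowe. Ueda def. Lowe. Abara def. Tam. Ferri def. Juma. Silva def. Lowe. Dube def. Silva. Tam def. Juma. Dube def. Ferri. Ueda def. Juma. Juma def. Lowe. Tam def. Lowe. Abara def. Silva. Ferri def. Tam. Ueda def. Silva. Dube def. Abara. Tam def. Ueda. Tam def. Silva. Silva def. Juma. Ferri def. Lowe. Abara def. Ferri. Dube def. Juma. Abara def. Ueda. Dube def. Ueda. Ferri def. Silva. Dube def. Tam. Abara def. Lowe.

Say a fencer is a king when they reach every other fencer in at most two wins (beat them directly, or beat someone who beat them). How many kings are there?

1

Dube reaches everyone (king).
Juma cannot reach Dube, Tam, Ferri, Silva, Abara, Ueda in two steps.
Tam cannot reach Dube, Ferri, Abara in two steps.
Lowe cannot reach Dube, Juma, Tam, Ferri, Silva, Abara, Ueda in two steps.
Ferri cannot reach Dube, Abara in two steps.
Silva cannot reach Dube, Tam, Ferri, Abara, Ueda in two steps.
Abara cannot reach Dube in two steps.
Ueda cannot reach Dube, Tam, Ferri, Abara in two steps.
Kings: Dube — 1.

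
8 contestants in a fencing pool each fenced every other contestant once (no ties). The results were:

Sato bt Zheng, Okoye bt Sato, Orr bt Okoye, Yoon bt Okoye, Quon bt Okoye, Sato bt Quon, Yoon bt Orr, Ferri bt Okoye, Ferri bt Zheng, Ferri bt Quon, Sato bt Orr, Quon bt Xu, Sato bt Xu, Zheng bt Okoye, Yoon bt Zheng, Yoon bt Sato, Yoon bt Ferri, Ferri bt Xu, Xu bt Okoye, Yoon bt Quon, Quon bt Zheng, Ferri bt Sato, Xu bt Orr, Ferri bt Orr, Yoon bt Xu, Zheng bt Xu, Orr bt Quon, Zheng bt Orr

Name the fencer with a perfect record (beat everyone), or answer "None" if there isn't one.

Yoon

Yoon has 7 wins out of 7 opponents — a perfect record.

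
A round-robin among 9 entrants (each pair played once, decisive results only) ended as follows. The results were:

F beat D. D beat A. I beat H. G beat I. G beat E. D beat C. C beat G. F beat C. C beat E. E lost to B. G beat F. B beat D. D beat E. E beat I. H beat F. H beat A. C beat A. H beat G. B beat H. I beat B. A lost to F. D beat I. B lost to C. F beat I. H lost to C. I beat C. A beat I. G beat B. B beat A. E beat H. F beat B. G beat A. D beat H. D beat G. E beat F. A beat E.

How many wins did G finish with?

5

G's results: beat A, B, E, F, I; lost to C, D, H.
That is 5 wins.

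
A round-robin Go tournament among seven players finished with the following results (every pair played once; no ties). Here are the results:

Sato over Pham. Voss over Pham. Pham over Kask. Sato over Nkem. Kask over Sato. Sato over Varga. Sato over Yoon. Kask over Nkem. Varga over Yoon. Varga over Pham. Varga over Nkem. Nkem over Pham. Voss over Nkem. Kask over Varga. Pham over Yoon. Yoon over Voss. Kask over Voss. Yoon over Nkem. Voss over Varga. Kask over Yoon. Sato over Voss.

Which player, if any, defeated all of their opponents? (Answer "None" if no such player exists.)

None

Highest win total is Sato with 5 (out of 6 possible).
Sato lost to Kask, so no player went undefeated.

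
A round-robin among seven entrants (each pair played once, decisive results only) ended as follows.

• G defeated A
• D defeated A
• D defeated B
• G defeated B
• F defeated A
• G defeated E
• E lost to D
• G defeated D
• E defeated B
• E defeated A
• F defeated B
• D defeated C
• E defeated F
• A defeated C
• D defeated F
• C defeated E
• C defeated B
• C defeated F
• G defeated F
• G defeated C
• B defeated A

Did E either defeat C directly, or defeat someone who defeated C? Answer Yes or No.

E did not beat C directly.
E beat A, B, F. Of those, A beat C.

Yes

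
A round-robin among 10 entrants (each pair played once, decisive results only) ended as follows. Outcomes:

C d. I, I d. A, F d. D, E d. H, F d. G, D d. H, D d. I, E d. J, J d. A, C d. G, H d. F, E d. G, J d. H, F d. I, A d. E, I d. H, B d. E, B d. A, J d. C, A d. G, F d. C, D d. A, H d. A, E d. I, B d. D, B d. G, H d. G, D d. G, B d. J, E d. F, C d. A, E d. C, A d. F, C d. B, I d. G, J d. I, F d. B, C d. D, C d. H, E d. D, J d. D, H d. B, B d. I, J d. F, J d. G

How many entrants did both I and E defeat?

I beat: A, G, H.
E beat: C, D, F, G, H, I, J.
Both beat: G, H — 2.

2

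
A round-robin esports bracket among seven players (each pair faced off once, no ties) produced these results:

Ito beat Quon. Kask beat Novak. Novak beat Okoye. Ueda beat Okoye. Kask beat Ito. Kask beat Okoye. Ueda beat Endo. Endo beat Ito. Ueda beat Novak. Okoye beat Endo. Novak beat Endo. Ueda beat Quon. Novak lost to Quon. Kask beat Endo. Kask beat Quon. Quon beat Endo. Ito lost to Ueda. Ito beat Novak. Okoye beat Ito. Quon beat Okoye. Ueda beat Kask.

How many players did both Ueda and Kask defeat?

Ueda beat: Ito, Okoye, Kask, Endo, Quon, Novak.
Kask beat: Ito, Okoye, Endo, Quon, Novak.
Both beat: Ito, Okoye, Endo, Quon, Novak — 5.

5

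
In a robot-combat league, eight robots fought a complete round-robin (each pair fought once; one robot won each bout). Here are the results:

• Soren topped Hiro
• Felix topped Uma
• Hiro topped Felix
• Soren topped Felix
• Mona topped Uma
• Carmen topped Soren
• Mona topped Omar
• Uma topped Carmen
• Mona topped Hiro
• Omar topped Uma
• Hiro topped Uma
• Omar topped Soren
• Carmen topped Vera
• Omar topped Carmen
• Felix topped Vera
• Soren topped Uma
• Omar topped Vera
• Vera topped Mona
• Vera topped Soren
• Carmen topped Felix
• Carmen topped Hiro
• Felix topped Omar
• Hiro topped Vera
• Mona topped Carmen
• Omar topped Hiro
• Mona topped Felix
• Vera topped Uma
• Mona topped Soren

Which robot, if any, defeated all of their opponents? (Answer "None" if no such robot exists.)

None

Highest win total is Mona with 6 (out of 7 possible).
Mona lost to Vera, so no robot went undefeated.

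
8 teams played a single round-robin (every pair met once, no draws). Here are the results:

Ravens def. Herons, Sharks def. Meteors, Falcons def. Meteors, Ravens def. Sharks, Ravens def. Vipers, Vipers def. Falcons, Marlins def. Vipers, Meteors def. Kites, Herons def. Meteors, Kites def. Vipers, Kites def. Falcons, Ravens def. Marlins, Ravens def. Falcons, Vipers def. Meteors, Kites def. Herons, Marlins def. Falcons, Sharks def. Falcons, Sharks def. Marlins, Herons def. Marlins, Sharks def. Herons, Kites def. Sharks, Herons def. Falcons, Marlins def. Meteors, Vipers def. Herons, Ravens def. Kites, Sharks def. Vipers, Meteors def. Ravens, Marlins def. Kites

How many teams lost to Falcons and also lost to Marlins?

1

Falcons beat: Meteors.
Marlins beat: Vipers, Falcons, Kites, Meteors.
Both beat: Meteors — 1.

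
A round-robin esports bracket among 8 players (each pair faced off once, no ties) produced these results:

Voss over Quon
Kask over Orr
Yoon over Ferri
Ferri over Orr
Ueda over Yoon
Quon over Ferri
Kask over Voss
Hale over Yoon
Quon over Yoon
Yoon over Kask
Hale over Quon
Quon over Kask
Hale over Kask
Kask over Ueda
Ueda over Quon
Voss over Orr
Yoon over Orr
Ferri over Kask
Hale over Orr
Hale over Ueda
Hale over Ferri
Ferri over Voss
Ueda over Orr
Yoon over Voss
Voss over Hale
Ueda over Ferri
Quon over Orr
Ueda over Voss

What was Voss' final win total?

Voss' results: beat Quon, Orr, Hale; lost to Ueda, Kask, Ferri, Yoon.
That is 3 wins.

3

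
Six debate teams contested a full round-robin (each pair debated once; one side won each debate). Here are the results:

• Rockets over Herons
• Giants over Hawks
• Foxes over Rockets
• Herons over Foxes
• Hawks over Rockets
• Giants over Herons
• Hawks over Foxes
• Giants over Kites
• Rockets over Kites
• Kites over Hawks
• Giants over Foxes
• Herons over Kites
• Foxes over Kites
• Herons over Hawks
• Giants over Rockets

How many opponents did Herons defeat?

3

Herons' results: beat Hawks, Foxes, Kites; lost to Rockets, Giants.
That is 3 wins.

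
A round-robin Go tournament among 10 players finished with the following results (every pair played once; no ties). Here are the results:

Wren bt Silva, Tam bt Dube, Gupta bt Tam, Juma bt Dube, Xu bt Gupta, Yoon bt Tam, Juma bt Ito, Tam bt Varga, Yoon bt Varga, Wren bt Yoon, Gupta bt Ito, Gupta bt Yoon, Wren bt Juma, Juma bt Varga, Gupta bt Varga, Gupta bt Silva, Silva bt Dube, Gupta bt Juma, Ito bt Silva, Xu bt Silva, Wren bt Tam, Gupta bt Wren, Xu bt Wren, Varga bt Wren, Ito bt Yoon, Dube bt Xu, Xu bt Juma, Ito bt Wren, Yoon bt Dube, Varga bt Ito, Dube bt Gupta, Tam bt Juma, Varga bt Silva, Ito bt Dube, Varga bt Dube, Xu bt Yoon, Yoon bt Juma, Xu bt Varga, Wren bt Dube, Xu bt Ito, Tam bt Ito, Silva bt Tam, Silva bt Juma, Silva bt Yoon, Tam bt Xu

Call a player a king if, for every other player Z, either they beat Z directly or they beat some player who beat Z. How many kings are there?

Tam reaches everyone (king).
Gupta reaches everyone (king).
Varga reaches everyone (king).
Dube reaches everyone (king).
Yoon reaches everyone (king).
Ito reaches everyone (king).
Silva cannot reach Wren in two steps.
Xu reaches everyone (king).
Wren reaches everyone (king).
Juma cannot reach Tam in two steps.
Kings: Tam, Gupta, Varga, Dube, Yoon, Ito, Xu, Wren — 8.

8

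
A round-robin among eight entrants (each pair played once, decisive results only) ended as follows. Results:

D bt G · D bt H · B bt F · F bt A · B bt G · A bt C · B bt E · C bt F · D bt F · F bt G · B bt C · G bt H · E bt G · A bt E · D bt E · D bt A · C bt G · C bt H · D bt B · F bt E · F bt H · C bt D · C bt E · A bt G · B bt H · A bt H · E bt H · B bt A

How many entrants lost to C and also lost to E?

C beat: D, E, F, G, H.
E beat: G, H.
Both beat: G, H — 2.

2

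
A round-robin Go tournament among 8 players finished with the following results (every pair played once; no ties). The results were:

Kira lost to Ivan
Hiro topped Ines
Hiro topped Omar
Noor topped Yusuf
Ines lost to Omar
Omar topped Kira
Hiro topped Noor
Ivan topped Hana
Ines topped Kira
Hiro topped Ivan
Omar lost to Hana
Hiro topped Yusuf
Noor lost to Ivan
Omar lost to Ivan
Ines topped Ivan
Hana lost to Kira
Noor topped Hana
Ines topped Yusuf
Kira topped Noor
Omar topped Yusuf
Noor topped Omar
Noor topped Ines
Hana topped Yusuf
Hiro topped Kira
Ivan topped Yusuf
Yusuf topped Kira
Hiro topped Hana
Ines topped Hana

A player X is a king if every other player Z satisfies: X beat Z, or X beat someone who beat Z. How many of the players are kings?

1

Hiro reaches everyone (king).
Omar cannot reach Hiro in two steps.
Ivan cannot reach Hiro in two steps.
Ines cannot reach Hiro in two steps.
Hana cannot reach Hiro, Ivan, Noor in two steps.
Noor cannot reach Hiro in two steps.
Kira cannot reach Hiro, Ivan in two steps.
Yusuf cannot reach Hiro, Omar, Ivan, Ines in two steps.
Kings: Hiro — 1.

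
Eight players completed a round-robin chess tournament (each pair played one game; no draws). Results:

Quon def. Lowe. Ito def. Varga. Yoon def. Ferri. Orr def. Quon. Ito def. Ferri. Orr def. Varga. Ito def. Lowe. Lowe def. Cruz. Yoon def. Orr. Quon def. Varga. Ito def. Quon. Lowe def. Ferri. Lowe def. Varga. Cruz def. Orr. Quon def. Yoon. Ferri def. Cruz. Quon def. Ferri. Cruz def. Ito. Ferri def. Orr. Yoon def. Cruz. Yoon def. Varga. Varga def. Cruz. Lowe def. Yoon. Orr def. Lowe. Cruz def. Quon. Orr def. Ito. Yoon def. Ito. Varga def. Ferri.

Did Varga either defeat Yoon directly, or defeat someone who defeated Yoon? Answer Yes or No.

Varga did not beat Yoon directly.
Varga beat Ferri, Cruz, but each of them lost to Yoon. No two-step path.

No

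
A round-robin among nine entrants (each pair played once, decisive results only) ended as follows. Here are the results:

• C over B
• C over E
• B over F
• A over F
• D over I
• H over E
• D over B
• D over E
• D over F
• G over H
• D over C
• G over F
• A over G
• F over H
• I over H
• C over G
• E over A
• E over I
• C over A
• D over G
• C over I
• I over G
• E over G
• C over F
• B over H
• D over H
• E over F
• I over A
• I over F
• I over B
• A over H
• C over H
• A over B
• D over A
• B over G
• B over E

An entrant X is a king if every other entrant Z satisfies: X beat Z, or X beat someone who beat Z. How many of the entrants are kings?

1

A cannot reach C, D, I in two steps.
B cannot reach C, D in two steps.
C cannot reach D in two steps.
D reaches everyone (king).
E cannot reach C, D in two steps.
F cannot reach A, B, C, D, G, I in two steps.
G cannot reach A, B, C, D, I in two steps.
H cannot reach B, C, D in two steps.
I cannot reach C, D in two steps.
Kings: D — 1.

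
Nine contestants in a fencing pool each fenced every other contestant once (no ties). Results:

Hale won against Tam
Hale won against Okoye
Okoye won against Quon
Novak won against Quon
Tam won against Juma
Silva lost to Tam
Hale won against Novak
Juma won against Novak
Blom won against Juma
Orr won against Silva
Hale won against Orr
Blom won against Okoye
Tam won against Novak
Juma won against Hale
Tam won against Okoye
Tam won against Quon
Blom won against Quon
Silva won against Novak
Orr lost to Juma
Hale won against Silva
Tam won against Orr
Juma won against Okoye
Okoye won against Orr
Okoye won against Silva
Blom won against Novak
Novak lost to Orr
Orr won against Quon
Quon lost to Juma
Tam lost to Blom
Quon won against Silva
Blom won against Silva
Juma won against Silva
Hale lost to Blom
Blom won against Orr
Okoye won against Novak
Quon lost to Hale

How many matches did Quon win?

Quon's results: beat Silva; lost to Novak, Tam, Blom, Orr, Juma, Okoye, Hale.
That is 1 win.

1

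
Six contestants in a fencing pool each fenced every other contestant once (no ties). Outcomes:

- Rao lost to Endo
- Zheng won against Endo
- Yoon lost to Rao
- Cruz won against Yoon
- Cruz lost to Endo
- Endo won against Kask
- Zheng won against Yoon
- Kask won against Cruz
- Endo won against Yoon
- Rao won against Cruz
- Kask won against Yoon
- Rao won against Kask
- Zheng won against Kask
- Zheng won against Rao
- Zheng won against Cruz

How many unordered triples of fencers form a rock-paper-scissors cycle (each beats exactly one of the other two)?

Win totals: Yoon 0, Rao 3, Kask 2, Cruz 1, Zheng 5, Endo 4.
A fencer with w wins dominates both others in C(w,2) triples; summing gives 0 + 3 + 1 + 0 + 10 + 6 = 20 transitive triples.
Total triples C(6,3) = 20, so cyclic triples = 20 − 20 = 0.

0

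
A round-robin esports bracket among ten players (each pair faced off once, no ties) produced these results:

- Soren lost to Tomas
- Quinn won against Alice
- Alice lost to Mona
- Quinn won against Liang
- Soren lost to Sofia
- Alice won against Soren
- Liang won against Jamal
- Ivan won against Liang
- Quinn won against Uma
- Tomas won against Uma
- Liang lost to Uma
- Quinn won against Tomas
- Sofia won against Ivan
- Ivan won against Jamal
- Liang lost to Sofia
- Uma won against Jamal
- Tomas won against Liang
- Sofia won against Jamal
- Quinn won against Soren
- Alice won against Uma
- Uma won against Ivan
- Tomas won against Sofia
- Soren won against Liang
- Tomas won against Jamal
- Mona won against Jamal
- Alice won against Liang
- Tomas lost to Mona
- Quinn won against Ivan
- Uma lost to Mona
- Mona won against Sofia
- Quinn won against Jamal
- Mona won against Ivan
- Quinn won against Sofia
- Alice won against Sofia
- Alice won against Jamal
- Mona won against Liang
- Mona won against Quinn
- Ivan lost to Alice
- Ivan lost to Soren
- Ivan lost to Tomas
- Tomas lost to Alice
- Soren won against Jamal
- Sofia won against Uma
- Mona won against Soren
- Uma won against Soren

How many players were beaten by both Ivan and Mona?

2

Ivan beat: Jamal, Liang.
Mona beat: Jamal, Alice, Quinn, Soren, Liang, Tomas, Sofia, Ivan, Uma.
Both beat: Jamal, Liang — 2.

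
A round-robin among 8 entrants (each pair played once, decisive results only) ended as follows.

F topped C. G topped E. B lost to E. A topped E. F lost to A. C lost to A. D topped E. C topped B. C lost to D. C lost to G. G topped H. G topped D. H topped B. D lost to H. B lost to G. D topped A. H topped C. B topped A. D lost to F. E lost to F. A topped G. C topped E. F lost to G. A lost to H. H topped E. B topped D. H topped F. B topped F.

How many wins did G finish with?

G's results: beat B, C, D, E, F, H; lost to A.
That is 6 wins.

6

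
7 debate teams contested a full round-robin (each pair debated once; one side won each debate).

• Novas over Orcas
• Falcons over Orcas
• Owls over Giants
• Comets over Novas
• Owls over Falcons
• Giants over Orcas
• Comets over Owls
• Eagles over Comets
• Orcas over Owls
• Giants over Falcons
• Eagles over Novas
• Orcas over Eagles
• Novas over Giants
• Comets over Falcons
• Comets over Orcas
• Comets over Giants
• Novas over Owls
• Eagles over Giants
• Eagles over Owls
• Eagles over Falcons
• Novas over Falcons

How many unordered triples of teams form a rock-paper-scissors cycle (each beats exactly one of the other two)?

6

Win totals: Novas 4, Eagles 5, Owls 2, Falcons 1, Orcas 2, Comets 5, Giants 2.
A team with w wins dominates both others in C(w,2) triples; summing gives 6 + 10 + 1 + 0 + 1 + 10 + 1 = 29 transitive triples.
Total triples C(7,3) = 35, so cyclic triples = 35 − 29 = 6.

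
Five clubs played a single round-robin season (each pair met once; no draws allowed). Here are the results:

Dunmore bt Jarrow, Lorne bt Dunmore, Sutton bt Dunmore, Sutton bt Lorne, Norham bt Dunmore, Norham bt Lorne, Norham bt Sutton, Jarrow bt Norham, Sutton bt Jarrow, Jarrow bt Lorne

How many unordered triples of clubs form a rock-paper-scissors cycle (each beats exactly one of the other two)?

Win totals: Sutton 3, Lorne 1, Norham 3, Dunmore 1, Jarrow 2.
A club with w wins dominates both others in C(w,2) triples; summing gives 3 + 0 + 3 + 0 + 1 = 7 transitive triples.
Total triples C(5,3) = 10, so cyclic triples = 10 − 7 = 3.

3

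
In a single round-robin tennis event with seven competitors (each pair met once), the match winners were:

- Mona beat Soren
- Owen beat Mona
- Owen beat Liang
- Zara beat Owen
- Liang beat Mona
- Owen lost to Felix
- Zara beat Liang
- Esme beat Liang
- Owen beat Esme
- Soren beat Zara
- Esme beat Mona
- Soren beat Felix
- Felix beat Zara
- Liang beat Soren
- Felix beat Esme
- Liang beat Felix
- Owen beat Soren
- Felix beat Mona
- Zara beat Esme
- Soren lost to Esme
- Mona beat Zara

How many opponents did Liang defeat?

3

Liang's results: beat Felix, Mona, Soren; lost to Zara, Owen, Esme.
That is 3 wins.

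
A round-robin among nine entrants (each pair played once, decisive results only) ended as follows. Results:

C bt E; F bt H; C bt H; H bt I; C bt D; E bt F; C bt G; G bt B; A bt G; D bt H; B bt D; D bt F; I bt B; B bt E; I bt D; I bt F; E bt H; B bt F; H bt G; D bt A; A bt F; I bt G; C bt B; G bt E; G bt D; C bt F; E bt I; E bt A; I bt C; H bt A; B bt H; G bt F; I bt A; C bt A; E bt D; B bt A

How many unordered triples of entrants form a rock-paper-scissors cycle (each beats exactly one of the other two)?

Win totals: A 2, B 5, C 7, D 3, E 5, F 1, G 4, H 3, I 6.
An entrant with w wins dominates both others in C(w,2) triples; summing gives 1 + 10 + 21 + 3 + 10 + 0 + 6 + 3 + 15 = 69 transitive triples.
Total triples C(9,3) = 84, so cyclic triples = 84 − 69 = 15.

15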